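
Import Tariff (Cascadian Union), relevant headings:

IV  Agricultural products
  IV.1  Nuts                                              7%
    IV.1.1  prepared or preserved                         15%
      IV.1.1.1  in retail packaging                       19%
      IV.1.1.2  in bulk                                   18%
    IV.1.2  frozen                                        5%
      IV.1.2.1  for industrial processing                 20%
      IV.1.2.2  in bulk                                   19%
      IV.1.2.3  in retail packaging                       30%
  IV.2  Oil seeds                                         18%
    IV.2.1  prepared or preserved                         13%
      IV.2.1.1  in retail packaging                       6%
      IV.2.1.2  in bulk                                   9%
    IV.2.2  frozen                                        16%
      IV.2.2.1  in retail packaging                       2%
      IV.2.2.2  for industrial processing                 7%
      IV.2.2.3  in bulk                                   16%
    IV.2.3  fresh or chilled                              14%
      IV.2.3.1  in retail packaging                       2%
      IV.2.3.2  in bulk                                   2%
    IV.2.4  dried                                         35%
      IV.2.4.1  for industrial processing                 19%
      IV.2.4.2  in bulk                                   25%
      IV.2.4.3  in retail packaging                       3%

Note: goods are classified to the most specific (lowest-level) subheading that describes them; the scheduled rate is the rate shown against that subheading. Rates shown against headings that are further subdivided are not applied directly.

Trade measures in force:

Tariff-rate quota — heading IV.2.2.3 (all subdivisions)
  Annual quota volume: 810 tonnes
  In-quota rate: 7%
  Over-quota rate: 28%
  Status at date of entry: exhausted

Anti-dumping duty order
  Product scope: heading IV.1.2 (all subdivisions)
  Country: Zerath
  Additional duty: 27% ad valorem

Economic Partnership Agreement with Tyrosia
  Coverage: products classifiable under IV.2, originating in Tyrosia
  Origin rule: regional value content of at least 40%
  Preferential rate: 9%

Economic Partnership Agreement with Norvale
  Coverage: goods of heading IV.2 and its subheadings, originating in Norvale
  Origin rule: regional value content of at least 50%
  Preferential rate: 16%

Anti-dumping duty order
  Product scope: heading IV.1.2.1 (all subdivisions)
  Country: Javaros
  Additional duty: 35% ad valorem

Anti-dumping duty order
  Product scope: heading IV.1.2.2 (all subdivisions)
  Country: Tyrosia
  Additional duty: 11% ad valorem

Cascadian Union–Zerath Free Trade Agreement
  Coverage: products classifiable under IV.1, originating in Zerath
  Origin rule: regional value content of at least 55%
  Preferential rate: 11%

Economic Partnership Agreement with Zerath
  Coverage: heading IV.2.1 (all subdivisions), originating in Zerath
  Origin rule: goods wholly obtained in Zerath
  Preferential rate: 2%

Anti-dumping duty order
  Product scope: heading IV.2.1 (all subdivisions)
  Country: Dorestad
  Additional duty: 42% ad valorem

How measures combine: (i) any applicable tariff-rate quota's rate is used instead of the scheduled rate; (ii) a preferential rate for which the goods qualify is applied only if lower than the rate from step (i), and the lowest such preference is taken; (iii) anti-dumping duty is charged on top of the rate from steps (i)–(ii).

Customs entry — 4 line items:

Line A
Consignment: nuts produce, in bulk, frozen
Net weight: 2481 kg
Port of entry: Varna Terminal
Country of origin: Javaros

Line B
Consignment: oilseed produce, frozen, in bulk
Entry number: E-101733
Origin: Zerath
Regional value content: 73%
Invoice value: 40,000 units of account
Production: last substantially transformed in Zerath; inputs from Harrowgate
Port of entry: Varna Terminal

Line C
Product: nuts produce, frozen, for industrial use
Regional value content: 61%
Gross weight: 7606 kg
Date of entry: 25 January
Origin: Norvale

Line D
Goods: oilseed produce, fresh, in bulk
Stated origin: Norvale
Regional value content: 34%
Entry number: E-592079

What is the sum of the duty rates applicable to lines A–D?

69%

Line A: nuts → IV.1; frozen → IV.1.2; in bulk → IV.1.2.2. Scheduled 19%. No special measure applies. → 19%.
Line B: oilseed → IV.2; frozen → IV.2.2; in bulk → IV.2.2.3. Scheduled 16%. quota on IV.2.2.3 exhausted → over-quota 28%; Zerath agreement on IV.1: IV.2.2.3 not covered; Zerath agreement on IV.2.1: IV.2.2.3 not covered. → 28%.
Line C: nuts → IV.1; frozen → IV.1.2; for industrial use → IV.1.2.1. Scheduled 20%. Norvale agreement on IV.2: IV.1.2.1 not covered. → 20%.
Line D: oilseed → IV.2; fresh → IV.2.3; in bulk → IV.2.3.2. Scheduled 2%. Norvale agreement on IV.2: RVC < 50%. → 2%.
Sum: 19% + 28% + 20% + 2% = 69%.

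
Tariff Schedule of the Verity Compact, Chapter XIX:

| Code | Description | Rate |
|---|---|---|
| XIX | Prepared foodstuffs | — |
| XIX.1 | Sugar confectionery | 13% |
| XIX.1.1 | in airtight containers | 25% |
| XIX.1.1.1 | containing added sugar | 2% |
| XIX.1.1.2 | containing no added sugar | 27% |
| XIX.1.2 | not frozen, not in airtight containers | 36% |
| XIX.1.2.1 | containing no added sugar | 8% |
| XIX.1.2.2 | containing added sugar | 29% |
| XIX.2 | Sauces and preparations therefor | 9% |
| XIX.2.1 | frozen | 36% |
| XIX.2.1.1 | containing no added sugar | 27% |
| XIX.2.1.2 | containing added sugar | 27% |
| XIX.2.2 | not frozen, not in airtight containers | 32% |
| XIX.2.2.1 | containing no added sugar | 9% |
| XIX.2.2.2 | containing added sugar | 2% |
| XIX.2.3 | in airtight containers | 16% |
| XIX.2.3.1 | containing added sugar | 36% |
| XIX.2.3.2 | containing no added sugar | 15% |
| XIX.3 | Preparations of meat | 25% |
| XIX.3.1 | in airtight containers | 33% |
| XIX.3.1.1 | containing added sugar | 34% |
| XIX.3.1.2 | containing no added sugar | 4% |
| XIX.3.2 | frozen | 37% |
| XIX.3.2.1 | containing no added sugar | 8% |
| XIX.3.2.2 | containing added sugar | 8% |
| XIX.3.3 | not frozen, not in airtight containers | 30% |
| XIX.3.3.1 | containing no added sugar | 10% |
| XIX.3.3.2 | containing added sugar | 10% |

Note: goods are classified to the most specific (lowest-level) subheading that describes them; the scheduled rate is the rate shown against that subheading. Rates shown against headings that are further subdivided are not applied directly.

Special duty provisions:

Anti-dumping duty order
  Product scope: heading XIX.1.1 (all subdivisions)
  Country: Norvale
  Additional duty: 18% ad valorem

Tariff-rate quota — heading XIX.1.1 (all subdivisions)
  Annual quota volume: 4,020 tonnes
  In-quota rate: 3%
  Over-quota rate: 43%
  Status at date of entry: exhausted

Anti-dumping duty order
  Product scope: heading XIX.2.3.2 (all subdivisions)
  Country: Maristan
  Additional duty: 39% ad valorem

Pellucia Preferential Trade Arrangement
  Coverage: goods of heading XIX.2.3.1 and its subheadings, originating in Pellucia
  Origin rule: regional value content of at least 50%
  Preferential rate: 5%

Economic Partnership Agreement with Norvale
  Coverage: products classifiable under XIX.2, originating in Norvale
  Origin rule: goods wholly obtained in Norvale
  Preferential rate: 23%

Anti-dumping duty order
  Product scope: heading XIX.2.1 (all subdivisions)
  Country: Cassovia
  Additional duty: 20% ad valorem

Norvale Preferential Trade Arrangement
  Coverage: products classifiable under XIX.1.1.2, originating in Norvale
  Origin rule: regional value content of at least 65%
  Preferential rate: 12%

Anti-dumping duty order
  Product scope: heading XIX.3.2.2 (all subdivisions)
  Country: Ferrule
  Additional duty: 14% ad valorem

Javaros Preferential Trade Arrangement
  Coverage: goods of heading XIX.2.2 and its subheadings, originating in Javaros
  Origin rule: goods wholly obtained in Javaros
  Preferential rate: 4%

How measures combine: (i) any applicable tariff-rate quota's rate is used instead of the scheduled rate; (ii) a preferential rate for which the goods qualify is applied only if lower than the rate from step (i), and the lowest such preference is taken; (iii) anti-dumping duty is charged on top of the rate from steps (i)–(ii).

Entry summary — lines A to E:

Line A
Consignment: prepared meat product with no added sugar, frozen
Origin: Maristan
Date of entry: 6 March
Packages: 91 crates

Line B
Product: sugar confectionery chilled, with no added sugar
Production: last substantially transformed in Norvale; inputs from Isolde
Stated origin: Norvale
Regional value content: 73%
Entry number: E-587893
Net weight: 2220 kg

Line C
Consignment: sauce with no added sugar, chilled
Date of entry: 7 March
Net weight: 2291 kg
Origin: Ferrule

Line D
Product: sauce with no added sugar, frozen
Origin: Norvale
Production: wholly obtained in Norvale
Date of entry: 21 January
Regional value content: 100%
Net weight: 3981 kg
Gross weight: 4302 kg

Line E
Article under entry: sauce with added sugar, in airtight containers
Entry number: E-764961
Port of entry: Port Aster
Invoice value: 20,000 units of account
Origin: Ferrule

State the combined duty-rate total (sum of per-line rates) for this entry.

84%

Line A: prepared meat product → XIX.3; frozen → XIX.3.2; with no added sugar → XIX.3.2.1. Scheduled 8%. No special measure applies. → 8%.
Line B: sugar confectionery → XIX.1; chilled → XIX.1.2; with no added sugar → XIX.1.2.1. Scheduled 8%. Norvale agreement on XIX.2: XIX.1.2.1 not covered; Norvale agreement on XIX.1.1.2: XIX.1.2.1 not covered. → 8%.
Line C: sauce → XIX.2; chilled → XIX.2.2; with no added sugar → XIX.2.2.1. Scheduled 9%. No special measure applies. → 9%.
Line D: sauce → XIX.2; frozen → XIX.2.1; with no added sugar → XIX.2.1.1. Scheduled 27%. Norvale agreement on XIX.2: wholly obtained → 23% available; Norvale agreement on XIX.1.1.2: XIX.2.1.1 not covered; preferential 23%. → 23%.
Line E: sauce → XIX.2; in airtight containers → XIX.2.3; with added sugar → XIX.2.3.1. Scheduled 36%. No special measure applies. → 36%.
Sum: 8% + 8% + 9% + 23% + 36% = 84%.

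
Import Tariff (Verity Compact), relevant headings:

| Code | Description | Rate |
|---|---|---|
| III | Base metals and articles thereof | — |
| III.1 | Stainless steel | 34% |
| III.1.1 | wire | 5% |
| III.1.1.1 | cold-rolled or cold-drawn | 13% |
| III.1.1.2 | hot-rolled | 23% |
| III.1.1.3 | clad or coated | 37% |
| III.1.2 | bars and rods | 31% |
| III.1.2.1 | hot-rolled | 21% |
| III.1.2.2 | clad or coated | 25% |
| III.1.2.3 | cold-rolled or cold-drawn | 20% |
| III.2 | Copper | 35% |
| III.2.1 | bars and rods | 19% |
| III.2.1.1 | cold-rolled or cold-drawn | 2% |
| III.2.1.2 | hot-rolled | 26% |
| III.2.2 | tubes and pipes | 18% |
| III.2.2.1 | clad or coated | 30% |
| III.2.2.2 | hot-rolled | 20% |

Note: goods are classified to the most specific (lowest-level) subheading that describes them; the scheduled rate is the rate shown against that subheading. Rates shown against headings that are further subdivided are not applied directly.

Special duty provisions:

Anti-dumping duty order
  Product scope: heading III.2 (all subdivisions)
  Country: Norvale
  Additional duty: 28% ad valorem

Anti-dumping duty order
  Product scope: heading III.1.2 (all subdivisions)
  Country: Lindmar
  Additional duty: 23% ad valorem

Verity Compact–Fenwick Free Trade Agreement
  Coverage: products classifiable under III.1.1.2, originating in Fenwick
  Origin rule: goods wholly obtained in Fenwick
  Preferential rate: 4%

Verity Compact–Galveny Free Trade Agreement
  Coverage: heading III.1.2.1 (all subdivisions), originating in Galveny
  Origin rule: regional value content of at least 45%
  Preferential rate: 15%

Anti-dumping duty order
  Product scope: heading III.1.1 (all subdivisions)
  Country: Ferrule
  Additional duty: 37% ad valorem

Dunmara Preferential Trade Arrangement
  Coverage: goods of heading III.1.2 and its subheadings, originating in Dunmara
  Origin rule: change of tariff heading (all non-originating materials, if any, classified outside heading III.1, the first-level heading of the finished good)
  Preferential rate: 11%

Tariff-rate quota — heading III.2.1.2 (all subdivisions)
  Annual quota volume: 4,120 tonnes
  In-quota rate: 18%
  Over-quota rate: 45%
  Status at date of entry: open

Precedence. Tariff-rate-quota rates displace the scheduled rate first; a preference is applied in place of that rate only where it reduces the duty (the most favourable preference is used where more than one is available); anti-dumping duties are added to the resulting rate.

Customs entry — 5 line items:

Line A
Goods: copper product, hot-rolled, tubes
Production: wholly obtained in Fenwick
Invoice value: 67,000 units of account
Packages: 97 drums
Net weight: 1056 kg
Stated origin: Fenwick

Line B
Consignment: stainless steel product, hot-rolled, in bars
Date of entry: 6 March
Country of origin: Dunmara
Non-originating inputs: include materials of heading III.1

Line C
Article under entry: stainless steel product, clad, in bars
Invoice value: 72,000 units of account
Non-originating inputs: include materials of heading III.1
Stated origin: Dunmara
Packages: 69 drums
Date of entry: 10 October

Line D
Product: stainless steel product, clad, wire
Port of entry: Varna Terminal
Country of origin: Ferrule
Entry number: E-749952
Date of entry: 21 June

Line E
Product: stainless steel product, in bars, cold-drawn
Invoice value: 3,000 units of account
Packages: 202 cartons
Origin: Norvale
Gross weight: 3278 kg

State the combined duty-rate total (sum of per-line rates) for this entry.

Line A: copper → III.2; tubes → III.2.2; hot-rolled → III.2.2.2. Scheduled 20%. Fenwick agreement on III.1.1.2: III.2.2.2 not covered. → 20%.
Line B: stainless steel → III.1; in bars → III.1.2; hot-rolled → III.1.2.1. Scheduled 21%. Dunmara agreement on III.1.2: CTH not met. → 21%.
Line C: stainless steel → III.1; in bars → III.1.2; clad → III.1.2.2. Scheduled 25%. Dunmara agreement on III.1.2: CTH not met. → 25%.
Line D: stainless steel → III.1; wire → III.1.1; clad → III.1.1.3. Scheduled 37%. anti-dumping (Ferrule, III.1.1): +37%; total 37% + 37% = 74%. → 74%.
Line E: stainless steel → III.1; in bars → III.1.2; cold-drawn → III.1.2.3. Scheduled 20%. No special measure applies. → 20%.
Sum: 20% + 21% + 25% + 74% + 20% = 160%.

160%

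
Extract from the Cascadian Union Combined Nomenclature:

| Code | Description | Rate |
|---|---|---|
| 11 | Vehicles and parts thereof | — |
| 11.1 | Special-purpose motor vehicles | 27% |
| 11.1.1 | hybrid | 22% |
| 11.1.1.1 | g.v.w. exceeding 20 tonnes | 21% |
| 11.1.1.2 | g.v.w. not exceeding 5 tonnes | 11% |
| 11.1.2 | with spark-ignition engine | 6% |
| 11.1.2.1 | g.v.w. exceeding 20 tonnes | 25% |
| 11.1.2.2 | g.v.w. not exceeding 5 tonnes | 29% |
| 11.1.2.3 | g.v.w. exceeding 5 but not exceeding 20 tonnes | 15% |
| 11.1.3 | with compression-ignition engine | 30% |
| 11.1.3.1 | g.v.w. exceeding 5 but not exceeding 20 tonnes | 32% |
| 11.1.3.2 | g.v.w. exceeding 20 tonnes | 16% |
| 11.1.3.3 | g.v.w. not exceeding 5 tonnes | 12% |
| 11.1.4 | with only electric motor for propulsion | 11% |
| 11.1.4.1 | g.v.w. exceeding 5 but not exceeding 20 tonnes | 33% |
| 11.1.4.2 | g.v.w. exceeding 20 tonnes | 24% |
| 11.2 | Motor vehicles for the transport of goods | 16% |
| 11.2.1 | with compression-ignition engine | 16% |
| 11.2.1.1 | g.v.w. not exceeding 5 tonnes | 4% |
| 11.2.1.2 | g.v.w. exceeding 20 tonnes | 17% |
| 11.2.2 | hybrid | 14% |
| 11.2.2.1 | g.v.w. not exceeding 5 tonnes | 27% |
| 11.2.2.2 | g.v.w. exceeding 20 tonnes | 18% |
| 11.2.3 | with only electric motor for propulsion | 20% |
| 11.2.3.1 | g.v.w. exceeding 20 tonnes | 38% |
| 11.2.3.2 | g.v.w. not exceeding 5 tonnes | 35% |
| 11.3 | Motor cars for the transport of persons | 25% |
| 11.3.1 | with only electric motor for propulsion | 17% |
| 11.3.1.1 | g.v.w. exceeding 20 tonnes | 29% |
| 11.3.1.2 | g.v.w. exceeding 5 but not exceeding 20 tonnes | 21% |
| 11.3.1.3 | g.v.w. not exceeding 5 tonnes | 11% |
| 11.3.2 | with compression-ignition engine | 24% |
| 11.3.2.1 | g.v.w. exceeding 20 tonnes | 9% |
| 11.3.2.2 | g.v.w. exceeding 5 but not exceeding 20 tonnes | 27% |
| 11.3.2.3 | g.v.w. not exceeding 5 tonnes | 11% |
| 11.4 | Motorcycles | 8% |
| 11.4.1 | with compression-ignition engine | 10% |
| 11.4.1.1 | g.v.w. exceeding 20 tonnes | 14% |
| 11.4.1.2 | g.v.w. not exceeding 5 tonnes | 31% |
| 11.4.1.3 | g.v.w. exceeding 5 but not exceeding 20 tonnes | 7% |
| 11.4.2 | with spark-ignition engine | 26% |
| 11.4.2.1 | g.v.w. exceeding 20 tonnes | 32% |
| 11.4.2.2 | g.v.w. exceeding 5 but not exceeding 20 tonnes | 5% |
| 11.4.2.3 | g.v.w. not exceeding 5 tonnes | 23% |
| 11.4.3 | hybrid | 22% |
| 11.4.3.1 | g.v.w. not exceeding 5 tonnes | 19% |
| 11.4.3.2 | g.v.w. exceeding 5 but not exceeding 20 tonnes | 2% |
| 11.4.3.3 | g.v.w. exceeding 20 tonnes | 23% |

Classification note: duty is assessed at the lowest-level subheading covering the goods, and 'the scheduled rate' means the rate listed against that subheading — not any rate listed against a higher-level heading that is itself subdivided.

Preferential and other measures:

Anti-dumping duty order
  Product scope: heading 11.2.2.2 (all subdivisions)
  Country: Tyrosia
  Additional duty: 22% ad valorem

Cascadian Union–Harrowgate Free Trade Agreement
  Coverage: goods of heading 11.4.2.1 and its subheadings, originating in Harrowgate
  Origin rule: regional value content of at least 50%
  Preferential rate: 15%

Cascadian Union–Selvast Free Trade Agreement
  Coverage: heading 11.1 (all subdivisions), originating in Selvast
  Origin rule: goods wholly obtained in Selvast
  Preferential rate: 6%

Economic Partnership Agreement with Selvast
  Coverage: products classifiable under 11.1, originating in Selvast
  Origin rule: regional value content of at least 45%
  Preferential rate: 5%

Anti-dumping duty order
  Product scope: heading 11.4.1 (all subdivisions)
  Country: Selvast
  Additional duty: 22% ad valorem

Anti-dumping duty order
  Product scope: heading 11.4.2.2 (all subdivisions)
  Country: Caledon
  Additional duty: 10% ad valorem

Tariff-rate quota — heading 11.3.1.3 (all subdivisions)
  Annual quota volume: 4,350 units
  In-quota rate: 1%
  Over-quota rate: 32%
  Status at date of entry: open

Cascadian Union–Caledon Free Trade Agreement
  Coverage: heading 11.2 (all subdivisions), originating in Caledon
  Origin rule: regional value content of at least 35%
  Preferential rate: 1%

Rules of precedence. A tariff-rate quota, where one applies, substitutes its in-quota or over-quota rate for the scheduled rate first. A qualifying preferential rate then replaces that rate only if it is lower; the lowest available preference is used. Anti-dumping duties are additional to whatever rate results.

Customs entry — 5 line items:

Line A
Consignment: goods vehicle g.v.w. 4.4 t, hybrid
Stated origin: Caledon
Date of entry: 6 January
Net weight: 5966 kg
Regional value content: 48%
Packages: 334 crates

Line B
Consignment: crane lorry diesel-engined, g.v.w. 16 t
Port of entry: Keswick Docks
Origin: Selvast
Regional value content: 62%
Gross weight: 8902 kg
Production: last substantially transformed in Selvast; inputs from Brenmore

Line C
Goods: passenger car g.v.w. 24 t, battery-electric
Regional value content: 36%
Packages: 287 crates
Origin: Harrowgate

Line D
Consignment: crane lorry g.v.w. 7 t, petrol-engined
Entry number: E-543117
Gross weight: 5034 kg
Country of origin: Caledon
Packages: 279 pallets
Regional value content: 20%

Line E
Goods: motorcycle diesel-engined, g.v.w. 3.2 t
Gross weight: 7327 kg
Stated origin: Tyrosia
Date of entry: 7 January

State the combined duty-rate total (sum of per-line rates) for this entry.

Line A: goods vehicle → 11.2; hybrid → 11.2.2; g.v.w. 4.4 t → 11.2.2.1. Scheduled 27%. Caledon agreement on 11.2: RVC ≥ 35% → 1% available; preferential 1%. → 1%.
Line B: crane lorry → 11.1; diesel-engined → 11.1.3; g.v.w. 16 t → 11.1.3.1. Scheduled 32%. Selvast agreement on 11.1: not wholly obtained; Selvast agreement on 11.1: RVC ≥ 45% → 5% available; preferential 5%. → 5%.
Line C: passenger car → 11.3; battery-electric → 11.3.1; g.v.w. 24 t → 11.3.1.1. Scheduled 29%. Harrowgate agreement on 11.4.2.1: 11.3.1.1 not covered. → 29%.
Line D: crane lorry → 11.1; petrol-engined → 11.1.2; g.v.w. 7 t → 11.1.2.3. Scheduled 15%. Caledon agreement on 11.2: 11.1.2.3 not covered. → 15%.
Line E: motorcycle → 11.4; diesel-engined → 11.4.1; g.v.w. 3.2 t → 11.4.1.2. Scheduled 31%. No special measure applies. → 31%.
Sum: 1% + 5% + 29% + 15% + 31% = 81%.

81%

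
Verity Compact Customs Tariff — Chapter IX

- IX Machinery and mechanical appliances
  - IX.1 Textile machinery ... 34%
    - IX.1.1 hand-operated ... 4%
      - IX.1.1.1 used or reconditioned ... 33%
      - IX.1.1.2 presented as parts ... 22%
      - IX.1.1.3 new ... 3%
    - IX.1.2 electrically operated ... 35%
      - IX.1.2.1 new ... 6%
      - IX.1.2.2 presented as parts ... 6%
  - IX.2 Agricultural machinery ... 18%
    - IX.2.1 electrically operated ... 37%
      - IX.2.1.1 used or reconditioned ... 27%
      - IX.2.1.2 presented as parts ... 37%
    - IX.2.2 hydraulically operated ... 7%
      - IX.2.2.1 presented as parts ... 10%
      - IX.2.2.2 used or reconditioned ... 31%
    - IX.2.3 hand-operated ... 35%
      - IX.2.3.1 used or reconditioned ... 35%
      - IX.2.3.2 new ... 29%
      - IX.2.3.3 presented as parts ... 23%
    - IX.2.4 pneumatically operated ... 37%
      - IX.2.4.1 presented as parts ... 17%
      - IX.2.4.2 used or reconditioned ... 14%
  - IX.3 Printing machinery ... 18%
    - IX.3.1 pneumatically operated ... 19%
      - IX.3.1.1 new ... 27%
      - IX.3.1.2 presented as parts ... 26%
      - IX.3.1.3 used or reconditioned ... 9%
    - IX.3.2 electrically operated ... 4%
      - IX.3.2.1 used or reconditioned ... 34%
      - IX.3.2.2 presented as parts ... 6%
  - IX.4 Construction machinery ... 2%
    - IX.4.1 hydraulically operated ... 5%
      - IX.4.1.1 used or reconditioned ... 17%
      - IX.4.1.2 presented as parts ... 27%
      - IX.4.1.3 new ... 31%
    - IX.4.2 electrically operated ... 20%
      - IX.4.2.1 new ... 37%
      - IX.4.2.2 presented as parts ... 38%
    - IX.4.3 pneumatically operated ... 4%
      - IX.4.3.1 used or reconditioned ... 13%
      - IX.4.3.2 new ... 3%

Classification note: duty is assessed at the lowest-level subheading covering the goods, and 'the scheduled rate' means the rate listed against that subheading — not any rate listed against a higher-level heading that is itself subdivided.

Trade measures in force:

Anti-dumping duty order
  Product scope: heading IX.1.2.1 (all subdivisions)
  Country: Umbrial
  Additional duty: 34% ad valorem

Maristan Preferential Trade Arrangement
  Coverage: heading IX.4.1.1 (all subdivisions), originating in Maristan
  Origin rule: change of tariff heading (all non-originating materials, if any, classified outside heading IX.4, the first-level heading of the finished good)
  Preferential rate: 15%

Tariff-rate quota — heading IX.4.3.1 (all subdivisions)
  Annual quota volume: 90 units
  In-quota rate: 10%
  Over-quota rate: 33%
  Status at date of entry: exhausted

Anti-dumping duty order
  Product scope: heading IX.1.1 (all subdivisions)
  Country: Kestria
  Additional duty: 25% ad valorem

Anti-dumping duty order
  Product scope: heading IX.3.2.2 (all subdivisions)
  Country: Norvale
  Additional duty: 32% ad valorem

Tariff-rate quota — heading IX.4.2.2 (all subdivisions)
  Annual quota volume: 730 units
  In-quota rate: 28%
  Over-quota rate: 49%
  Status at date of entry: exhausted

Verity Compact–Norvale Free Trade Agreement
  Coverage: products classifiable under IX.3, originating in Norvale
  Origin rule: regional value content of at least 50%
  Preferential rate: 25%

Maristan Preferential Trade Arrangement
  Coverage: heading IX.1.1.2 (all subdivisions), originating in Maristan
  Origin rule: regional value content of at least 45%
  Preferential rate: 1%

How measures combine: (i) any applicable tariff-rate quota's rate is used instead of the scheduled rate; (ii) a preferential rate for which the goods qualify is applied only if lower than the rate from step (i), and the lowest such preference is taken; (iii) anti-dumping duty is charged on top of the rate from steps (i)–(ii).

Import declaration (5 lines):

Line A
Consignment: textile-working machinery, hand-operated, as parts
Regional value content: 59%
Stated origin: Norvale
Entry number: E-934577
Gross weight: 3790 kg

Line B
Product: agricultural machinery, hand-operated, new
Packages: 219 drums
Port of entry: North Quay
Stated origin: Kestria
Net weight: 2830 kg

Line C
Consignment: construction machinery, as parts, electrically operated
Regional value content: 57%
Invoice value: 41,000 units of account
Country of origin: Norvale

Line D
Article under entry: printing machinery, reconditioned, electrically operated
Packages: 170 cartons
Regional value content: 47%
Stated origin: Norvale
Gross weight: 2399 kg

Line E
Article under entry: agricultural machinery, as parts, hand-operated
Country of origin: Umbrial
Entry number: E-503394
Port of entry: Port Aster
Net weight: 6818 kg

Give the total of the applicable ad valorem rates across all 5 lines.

157%

Line A: textile-working → IX.1; hand-operated → IX.1.1; as parts → IX.1.1.2. Scheduled 22%. Norvale agreement on IX.3: IX.1.1.2 not covered. → 22%.
Line B: agricultural → IX.2; hand-operated → IX.2.3; new → IX.2.3.2. Scheduled 29%. No special measure applies. → 29%.
Line C: construction → IX.4; electrically operated → IX.4.2; as parts → IX.4.2.2. Scheduled 38%. quota on IX.4.2.2 exhausted → over-quota 49%; Norvale agreement on IX.3: IX.4.2.2 not covered. → 49%.
Line D: printing → IX.3; electrically operated → IX.3.2; reconditioned → IX.3.2.1. Scheduled 34%. Norvale agreement on IX.3: RVC < 50%. → 34%.
Line E: agricultural → IX.2; hand-operated → IX.2.3; as parts → IX.2.3.3. Scheduled 23%. No special measure applies. → 23%.
Sum: 22% + 29% + 49% + 34% + 23% = 157%.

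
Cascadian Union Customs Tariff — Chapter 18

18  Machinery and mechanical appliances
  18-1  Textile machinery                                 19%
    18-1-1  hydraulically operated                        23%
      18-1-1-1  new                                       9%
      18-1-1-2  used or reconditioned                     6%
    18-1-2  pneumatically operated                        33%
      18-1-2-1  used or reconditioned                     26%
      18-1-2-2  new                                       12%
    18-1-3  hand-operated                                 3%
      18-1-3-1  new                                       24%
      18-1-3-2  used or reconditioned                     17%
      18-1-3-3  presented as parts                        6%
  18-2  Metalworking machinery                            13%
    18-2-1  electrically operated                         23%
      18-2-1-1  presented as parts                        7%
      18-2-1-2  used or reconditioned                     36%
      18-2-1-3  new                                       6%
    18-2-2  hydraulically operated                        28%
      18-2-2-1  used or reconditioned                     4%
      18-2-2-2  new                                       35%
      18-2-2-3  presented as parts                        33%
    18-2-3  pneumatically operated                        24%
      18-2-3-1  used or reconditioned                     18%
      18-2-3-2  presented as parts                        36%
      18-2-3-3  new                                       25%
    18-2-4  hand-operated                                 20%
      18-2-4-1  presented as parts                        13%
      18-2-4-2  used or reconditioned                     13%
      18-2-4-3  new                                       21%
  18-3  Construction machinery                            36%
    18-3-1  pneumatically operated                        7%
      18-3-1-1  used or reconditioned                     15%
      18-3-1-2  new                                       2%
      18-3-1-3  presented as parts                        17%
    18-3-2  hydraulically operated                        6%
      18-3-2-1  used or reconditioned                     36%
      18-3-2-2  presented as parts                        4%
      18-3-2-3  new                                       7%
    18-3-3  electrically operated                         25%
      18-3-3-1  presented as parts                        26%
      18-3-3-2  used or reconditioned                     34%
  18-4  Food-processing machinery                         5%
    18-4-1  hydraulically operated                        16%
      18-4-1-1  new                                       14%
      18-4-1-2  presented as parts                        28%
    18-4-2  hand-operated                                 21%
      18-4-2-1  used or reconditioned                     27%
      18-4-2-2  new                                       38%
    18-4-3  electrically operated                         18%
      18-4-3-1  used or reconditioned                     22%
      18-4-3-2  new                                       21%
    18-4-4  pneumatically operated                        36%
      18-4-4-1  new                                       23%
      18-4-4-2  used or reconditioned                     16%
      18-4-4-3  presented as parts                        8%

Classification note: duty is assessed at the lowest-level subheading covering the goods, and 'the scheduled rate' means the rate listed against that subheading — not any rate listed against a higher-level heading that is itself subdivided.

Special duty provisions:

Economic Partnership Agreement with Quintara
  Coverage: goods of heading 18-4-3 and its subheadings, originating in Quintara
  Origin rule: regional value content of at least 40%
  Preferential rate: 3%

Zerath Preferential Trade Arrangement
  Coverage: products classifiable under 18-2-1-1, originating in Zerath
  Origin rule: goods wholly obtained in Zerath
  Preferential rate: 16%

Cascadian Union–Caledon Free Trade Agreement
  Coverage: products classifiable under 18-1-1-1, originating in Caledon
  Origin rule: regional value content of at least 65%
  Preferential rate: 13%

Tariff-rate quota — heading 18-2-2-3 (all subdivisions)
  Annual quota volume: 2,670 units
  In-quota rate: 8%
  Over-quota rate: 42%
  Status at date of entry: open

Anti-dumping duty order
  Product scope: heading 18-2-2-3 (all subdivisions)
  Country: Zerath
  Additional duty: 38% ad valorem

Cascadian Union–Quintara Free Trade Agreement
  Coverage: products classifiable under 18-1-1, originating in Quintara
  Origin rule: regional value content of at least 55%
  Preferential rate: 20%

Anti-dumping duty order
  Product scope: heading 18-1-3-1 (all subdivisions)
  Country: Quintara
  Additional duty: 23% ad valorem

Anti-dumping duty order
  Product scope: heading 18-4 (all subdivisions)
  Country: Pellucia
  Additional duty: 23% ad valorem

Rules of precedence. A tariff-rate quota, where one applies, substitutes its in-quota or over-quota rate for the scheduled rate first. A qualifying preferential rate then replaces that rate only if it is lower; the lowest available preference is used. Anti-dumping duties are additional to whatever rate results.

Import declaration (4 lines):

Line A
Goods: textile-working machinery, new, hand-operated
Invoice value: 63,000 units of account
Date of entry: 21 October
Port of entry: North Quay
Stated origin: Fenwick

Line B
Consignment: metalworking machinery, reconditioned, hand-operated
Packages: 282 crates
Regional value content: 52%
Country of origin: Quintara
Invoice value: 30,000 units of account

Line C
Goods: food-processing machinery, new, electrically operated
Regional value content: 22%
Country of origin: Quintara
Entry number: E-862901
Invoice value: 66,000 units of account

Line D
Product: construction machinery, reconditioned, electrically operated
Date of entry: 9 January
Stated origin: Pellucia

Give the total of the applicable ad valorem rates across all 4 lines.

Line A: textile-working → 18-1; hand-operated → 18-1-3; new → 18-1-3-1. Scheduled 24%. No special measure applies. → 24%.
Line B: metalworking → 18-2; hand-operated → 18-2-4; reconditioned → 18-2-4-2. Scheduled 13%. Quintara agreement on 18-4-3: 18-2-4-2 not covered; Quintara agreement on 18-1-1: 18-2-4-2 not covered. → 13%.
Line C: food-processing → 18-4; electrically operated → 18-4-3; new → 18-4-3-2. Scheduled 21%. Quintara agreement on 18-4-3: RVC < 40%; Quintara agreement on 18-1-1: 18-4-3-2 not covered. → 21%.
Line D: construction → 18-3; electrically operated → 18-3-3; reconditioned → 18-3-3-2. Scheduled 34%. No special measure applies. → 34%.
Sum: 24% + 13% + 21% + 34% = 92%.

92%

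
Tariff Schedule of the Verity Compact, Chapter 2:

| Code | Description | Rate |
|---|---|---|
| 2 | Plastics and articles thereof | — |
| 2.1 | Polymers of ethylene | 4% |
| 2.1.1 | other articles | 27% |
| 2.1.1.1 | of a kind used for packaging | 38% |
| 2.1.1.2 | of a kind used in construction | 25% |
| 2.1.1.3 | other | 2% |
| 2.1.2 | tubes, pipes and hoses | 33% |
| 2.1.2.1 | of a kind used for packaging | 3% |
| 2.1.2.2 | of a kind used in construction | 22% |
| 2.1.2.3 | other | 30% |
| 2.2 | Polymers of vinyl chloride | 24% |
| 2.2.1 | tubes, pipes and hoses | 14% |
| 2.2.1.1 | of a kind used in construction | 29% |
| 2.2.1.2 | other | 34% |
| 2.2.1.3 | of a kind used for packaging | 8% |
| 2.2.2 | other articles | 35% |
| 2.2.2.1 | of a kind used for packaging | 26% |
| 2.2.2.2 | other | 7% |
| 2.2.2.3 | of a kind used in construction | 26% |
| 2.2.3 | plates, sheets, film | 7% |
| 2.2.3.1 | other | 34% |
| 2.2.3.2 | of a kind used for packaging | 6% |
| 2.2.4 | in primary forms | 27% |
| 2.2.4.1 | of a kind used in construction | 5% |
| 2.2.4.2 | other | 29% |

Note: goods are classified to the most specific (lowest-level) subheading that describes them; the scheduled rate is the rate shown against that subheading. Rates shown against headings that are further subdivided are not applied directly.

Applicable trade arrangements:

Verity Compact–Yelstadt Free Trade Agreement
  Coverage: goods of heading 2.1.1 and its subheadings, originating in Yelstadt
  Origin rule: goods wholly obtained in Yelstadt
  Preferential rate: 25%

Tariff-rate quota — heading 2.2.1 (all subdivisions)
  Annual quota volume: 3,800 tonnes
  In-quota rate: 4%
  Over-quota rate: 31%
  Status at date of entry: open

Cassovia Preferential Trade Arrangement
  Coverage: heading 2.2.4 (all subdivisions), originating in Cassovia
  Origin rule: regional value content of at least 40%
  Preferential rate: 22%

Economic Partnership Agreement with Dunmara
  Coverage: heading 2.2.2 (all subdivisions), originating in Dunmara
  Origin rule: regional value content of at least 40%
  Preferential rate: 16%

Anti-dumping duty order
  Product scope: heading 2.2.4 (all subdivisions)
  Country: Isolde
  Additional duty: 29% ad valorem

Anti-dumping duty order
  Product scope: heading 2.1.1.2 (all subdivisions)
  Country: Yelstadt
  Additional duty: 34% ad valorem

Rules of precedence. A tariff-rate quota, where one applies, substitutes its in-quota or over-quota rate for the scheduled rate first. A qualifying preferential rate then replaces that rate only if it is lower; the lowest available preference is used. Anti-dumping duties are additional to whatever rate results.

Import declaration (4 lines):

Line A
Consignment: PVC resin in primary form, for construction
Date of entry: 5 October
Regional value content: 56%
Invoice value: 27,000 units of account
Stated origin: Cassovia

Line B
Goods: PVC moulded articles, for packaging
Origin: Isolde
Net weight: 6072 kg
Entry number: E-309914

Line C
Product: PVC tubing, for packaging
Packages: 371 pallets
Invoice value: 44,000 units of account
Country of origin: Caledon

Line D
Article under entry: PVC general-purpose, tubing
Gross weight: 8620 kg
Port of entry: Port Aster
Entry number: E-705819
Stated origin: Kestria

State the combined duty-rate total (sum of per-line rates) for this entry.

Line A: PVC → 2.2; resin in primary form → 2.2.4; for construction → 2.2.4.1. Scheduled 5%. Cassovia agreement on 2.2.4: RVC ≥ 40% → 22% available; preference 22% not lower than 5% → no reduction. → 5%.
Line B: PVC → 2.2; moulded articles → 2.2.2; for packaging → 2.2.2.1. Scheduled 26%. No special measure applies. → 26%.
Line C: PVC → 2.2; tubing → 2.2.1; for packaging → 2.2.1.3. Scheduled 8%. quota on 2.2.1 open → in-quota 4%. → 4%.
Line D: PVC → 2.2; tubing → 2.2.1; general-purpose → 2.2.1.2. Scheduled 34%. quota on 2.2.1 open → in-quota 4%. → 4%.
Sum: 5% + 26% + 4% + 4% = 39%.

39%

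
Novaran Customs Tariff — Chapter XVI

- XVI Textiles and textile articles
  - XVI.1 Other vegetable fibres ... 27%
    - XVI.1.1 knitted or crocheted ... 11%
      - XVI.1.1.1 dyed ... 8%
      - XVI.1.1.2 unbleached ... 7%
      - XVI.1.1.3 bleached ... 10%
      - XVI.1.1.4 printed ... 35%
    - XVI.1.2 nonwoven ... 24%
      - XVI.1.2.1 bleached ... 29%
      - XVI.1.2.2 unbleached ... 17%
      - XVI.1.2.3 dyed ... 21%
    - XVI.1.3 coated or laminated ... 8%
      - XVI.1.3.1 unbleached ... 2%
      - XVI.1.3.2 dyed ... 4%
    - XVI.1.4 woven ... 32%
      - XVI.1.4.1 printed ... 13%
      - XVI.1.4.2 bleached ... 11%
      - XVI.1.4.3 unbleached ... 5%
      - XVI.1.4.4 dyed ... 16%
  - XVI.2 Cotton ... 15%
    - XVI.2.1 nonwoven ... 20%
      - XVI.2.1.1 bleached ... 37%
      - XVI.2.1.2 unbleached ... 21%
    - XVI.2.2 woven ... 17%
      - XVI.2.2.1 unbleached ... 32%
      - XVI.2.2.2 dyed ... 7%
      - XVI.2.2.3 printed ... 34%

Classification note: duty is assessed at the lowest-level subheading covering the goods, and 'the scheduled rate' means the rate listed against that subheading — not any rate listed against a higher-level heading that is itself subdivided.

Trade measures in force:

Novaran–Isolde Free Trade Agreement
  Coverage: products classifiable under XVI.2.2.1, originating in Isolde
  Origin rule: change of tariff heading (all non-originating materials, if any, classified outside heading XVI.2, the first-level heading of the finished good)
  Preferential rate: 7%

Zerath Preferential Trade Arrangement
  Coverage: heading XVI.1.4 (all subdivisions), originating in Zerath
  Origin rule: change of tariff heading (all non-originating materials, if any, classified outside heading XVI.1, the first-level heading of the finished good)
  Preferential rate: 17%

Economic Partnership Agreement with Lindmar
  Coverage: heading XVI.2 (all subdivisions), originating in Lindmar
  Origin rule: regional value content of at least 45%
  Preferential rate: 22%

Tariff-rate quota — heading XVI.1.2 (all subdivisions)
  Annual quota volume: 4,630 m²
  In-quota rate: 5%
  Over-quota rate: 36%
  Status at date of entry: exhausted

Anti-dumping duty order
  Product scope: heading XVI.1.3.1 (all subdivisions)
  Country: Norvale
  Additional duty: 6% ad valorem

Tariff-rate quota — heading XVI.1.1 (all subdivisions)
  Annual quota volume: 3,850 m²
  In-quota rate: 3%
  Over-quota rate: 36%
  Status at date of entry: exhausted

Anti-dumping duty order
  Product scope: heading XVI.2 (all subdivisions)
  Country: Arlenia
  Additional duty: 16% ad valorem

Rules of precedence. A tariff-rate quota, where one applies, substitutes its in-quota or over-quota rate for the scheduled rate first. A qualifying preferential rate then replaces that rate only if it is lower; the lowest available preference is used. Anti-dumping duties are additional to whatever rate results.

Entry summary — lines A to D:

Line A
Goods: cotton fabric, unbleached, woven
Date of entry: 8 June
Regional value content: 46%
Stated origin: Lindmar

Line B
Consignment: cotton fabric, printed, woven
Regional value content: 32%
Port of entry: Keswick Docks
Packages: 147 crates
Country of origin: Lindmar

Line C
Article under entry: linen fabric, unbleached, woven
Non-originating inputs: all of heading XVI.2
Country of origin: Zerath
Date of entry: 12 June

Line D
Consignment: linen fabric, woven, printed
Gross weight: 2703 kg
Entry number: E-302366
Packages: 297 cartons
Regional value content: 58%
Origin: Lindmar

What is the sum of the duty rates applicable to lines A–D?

74%

Line A: cotton → XVI.2; woven → XVI.2.2; unbleached → XVI.2.2.1. Scheduled 32%. Lindmar agreement on XVI.2: RVC ≥ 45% → 22% available; preferential 22%. → 22%.
Line B: cotton → XVI.2; woven → XVI.2.2; printed → XVI.2.2.3. Scheduled 34%. Lindmar agreement on XVI.2: RVC < 45%. → 34%.
Line C: linen → XVI.1; woven → XVI.1.4; unbleached → XVI.1.4.3. Scheduled 5%. Zerath agreement on XVI.1.4: CTH met → 17% available; preference 17% not lower than 5% → no reduction. → 5%.
Line D: linen → XVI.1; woven → XVI.1.4; printed → XVI.1.4.1. Scheduled 13%. Lindmar agreement on XVI.2: XVI.1.4.1 not covered. → 13%.
Sum: 22% + 34% + 5% + 13% = 74%.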